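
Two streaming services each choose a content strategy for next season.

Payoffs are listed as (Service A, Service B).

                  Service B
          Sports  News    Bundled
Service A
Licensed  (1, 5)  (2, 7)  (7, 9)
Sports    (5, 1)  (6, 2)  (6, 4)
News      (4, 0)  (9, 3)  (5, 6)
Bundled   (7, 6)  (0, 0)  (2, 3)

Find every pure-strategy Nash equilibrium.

Mark each player's best response to every combination of opponents' strategies; a profile where every player is best-responding is a pure Nash equilibrium.
Service A against Sports: payoffs 1, 5, 4, 7 → best response Bundled.
Service A against News: payoffs 2, 6, 9, 0 → best response News.
Service A against Bundled: payoffs 7, 6, 5, 2 → best response Licensed.
Service B against Licensed: payoffs 5, 7, 9 → best response Bundled.
Service B against Sports: payoffs 1, 2, 4 → best response Bundled.
Service B against News: payoffs 0, 3, 6 → best response Bundled.
Service B against Bundled: payoffs 6, 0, 3 → best response Sports.
Mutual best responses: (Licensed, Bundled); (Bundled, Sports).

The pure Nash equilibria are (Licensed, Bundled); (Bundled, Sports).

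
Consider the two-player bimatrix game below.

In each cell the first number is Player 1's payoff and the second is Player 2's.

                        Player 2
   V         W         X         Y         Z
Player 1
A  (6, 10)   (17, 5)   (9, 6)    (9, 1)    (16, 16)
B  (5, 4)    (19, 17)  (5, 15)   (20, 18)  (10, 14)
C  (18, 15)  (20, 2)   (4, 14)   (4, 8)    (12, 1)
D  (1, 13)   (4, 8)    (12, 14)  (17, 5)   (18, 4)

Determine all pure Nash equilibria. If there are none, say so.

(B, Y); (C, V); (D, X)

Player 1 against V: payoffs 6, 5, 18, 1 → best response C.
Player 1 against W: payoffs 17, 19, 20, 4 → best response C.
Player 1 against X: payoffs 9, 5, 4, 12 → best response D.
Player 1 against Y: payoffs 9, 20, 4, 17 → best response B.
Player 1 against Z: payoffs 16, 10, 12, 18 → best response D.
Player 2 against A: payoffs 10, 5, 6, 1, 16 → best response Z.
Player 2 against B: payoffs 4, 17, 15, 18, 14 → best response Y.
Player 2 against C: payoffs 15, 2, 14, 8, 1 → best response V.
Player 2 against D: payoffs 13, 8, 14, 5, 4 → best response X.
Mutual best responses: (B, Y); (C, V); (D, X).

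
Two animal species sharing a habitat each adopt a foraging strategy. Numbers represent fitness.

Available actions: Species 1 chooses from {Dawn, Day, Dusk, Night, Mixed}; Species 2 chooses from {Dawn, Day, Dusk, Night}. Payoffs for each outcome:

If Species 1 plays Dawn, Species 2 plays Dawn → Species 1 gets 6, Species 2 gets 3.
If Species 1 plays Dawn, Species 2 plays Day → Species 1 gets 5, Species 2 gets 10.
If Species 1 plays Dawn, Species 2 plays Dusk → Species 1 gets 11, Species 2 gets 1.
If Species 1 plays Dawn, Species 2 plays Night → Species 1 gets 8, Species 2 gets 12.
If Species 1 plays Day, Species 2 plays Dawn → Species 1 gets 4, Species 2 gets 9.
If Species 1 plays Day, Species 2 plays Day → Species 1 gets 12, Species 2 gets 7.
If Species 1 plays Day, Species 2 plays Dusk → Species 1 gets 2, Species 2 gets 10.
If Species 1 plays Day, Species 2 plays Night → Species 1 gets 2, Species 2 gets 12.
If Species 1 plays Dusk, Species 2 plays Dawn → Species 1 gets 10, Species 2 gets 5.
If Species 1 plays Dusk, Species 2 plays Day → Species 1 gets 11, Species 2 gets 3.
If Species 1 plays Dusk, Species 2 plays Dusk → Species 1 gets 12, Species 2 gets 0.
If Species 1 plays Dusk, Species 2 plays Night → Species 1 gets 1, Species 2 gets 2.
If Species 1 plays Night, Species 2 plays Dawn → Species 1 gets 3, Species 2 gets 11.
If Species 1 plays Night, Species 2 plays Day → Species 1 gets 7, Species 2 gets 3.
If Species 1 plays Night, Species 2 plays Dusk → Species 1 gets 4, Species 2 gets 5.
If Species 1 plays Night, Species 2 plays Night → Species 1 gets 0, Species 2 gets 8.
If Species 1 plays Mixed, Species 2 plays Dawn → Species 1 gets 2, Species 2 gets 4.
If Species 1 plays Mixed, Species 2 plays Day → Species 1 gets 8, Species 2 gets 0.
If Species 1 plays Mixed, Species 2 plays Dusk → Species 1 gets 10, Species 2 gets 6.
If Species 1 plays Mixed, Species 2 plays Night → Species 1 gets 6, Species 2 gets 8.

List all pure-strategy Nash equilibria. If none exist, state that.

Species 1 against Dawn: payoffs 6, 4, 10, 3, 2 → best response Dusk.
Species 1 against Day: payoffs 5, 12, 11, 7, 8 → best response Day.
Species 1 against Dusk: payoffs 11, 2, 12, 4, 10 → best response Dusk.
Species 1 against Night: payoffs 8, 2, 1, 0, 6 → best response Dawn.
Species 2 against Dawn: payoffs 3, 10, 1, 12 → best response Night.
Species 2 against Day: payoffs 9, 7, 10, 12 → best response Night.
Species 2 against Dusk: payoffs 5, 3, 0, 2 → best response Dawn.
Species 2 against Night: payoffs 11, 3, 5, 8 → best response Dawn.
Species 2 against Mixed: payoffs 4, 0, 6, 8 → best response Night.
Mutual best responses: (Dawn, Night); (Dusk, Dawn).

Pure-strategy Nash equilibria: (Dawn, Night); (Dusk, Dawn)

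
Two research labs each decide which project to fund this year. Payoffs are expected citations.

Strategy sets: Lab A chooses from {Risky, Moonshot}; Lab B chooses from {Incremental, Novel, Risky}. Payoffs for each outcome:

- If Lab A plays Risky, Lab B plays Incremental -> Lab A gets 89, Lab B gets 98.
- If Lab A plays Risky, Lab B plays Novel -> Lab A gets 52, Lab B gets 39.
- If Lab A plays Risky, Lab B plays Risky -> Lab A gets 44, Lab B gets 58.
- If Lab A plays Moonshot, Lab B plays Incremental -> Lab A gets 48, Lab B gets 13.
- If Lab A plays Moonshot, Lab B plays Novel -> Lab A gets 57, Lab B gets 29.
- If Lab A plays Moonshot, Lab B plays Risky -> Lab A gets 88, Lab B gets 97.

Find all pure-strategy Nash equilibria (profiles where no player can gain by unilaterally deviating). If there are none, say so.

Pure-strategy Nash equilibria: (Risky, Incremental) and (Moonshot, Risky)

Mark each player's best response to every combination of opponents' strategies; a profile where every player is best-responding is a pure Nash equilibrium.
Lab A against Incremental: payoffs 89, 48 → best response Risky.
Lab A against Novel: payoffs 52, 57 → best response Moonshot.
Lab A against Risky: payoffs 44, 88 → best response Moonshot.
Lab B against Risky: payoffs 98, 39, 58 → best response Incremental.
Lab B against Moonshot: payoffs 13, 29, 97 → best response Risky.
Mutual best responses: (Risky, Incremental); (Moonshot, Risky).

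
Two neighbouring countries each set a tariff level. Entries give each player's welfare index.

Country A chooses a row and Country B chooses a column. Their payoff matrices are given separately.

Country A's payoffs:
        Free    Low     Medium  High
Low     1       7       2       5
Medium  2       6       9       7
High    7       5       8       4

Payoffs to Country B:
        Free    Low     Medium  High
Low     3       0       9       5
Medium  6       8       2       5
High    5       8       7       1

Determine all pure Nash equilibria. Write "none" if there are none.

This game has no pure Nash equilibrium.

Country A against Free: payoffs 1, 2, 7 → best response High.
Country A against Low: payoffs 7, 6, 5 → best response Low.
Country A against Medium: payoffs 2, 9, 8 → best response Medium.
Country A against High: payoffs 5, 7, 4 → best response Medium.
Country B against Low: payoffs 3, 0, 9, 5 → best response Medium.
Country B against Medium: payoffs 6, 8, 2, 5 → best response Low.
Country B against High: payoffs 5, 8, 7, 1 → best response Low.
No profile is a mutual best response for all players.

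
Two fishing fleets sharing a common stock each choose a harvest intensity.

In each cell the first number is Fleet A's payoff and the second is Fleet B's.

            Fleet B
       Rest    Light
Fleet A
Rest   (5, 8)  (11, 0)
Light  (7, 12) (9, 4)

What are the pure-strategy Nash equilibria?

(Light, Rest)

Mark each player's best response to every combination of opponents' strategies; a profile where every player is best-responding is a pure Nash equilibrium.
Fleet A against Rest: payoffs 5, 7 → best response Light.
Fleet A against Light: payoffs 11, 9 → best response Rest.
Fleet B against Rest: payoffs 8, 0 → best response Rest.
Fleet B against Light: payoffs 12, 4 → best response Rest.
Mutual best responses: (Light, Rest).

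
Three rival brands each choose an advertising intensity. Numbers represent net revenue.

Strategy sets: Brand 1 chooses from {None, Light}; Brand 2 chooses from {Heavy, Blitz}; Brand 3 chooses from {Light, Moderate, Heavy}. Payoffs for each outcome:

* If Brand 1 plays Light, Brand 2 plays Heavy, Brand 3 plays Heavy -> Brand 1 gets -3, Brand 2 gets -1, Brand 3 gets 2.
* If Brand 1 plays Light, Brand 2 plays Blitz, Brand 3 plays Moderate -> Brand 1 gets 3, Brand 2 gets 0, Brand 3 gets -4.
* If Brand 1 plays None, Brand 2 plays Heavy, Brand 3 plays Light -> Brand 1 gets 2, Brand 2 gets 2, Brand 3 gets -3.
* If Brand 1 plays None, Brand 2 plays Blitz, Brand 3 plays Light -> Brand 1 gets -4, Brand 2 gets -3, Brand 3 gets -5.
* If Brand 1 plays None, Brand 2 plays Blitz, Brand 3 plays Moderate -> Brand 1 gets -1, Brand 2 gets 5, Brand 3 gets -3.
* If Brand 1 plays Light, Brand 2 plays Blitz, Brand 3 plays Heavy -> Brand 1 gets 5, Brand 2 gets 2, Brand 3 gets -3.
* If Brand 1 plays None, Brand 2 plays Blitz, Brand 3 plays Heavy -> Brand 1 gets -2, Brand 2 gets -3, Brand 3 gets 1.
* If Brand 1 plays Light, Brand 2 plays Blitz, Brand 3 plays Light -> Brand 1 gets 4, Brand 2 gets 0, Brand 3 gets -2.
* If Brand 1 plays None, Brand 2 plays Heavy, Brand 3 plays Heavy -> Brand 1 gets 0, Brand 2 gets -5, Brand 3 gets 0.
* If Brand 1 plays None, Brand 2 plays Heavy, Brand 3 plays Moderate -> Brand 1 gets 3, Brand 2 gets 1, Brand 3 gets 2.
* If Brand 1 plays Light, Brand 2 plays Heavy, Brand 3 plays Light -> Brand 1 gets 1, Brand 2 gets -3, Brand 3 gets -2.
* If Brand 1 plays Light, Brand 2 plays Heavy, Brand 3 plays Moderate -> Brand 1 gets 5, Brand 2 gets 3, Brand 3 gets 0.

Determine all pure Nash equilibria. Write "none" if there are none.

Brand 1 against (Heavy, Light): payoffs 2, 1 → best response None.
Brand 1 against (Heavy, Moderate): payoffs 3, 5 → best response Light.
Brand 1 against (Heavy, Heavy): payoffs 0, -3 → best response None.
Brand 1 against (Blitz, Light): payoffs -4, 4 → best response Light.
Brand 1 against (Blitz, Moderate): payoffs -1, 3 → best response Light.
Brand 1 against (Blitz, Heavy): payoffs -2, 5 → best response Light.
Brand 2 against (None, Light): payoffs 2, -3 → best response Heavy.
Brand 2 against (None, Moderate): payoffs 1, 5 → best response Blitz.
Brand 2 against (None, Heavy): payoffs -5, -3 → best response Blitz.
Brand 2 against (Light, Light): payoffs -3, 0 → best response Blitz.
Brand 2 against (Light, Moderate): payoffs 3, 0 → best response Heavy.
Brand 2 against (Light, Heavy): payoffs -1, 2 → best response Blitz.
Brand 3 against (None, Heavy): payoffs -3, 2, 0 → best response Moderate.
Brand 3 against (None, Blitz): payoffs -5, -3, 1 → best response Heavy.
Brand 3 against (Light, Heavy): payoffs -2, 0, 2 → best response Heavy.
Brand 3 against (Light, Blitz): payoffs -2, -4, -3 → best response Light.
Mutual best responses: (Light, Blitz, Light).

(Light, Blitz, Light)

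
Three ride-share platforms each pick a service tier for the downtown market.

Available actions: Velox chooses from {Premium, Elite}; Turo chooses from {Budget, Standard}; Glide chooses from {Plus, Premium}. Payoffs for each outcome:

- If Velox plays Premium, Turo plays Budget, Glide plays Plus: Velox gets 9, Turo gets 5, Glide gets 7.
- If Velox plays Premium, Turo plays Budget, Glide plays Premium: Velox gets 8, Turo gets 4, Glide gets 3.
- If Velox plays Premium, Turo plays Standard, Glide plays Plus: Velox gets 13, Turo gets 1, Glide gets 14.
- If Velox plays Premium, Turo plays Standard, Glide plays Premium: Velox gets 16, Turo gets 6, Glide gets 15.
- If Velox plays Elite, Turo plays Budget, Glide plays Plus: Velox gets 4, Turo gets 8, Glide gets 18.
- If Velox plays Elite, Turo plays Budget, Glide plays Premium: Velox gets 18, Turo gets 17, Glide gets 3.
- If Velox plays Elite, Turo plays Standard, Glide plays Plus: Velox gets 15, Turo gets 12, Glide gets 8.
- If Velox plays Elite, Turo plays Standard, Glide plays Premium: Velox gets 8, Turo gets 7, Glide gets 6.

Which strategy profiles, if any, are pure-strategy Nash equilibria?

(Premium, Budget, Plus) and (Premium, Standard, Premium) and (Elite, Standard, Plus)

Mark each player's best response to every combination of opponents' strategies; a profile where every player is best-responding is a pure Nash equilibrium.
Velox against (Budget, Plus): payoffs 9, 4 → best response Premium.
Velox against (Budget, Premium): payoffs 8, 18 → best response Elite.
Velox against (Standard, Plus): payoffs 13, 15 → best response Elite.
Velox against (Standard, Premium): payoffs 16, 8 → best response Premium.
Turo against (Premium, Plus): payoffs 5, 1 → best response Budget.
Turo against (Premium, Premium): payoffs 4, 6 → best response Standard.
Turo against (Elite, Plus): payoffs 8, 12 → best response Standard.
Turo against (Elite, Premium): payoffs 17, 7 → best response Budget.
Glide against (Premium, Budget): payoffs 7, 3 → best response Plus.
Glide against (Premium, Standard): payoffs 14, 15 → best response Premium.
Glide against (Elite, Budget): payoffs 18, 3 → best response Plus.
Glide against (Elite, Standard): payoffs 8, 6 → best response Plus.
Mutual best responses: (Premium, Budget, Plus); (Premium, Standard, Premium); (Elite, Standard, Plus).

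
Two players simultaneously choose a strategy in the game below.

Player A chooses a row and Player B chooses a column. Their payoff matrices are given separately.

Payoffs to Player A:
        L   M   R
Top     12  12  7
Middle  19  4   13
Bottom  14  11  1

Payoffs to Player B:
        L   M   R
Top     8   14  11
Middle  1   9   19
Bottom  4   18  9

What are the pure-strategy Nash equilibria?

For each strategy profile, look for a profitable unilateral deviation.
(Top, L): Player A can switch to Middle (12 → 19). Not NE.
(Top, M): Player A gets 12, best alternative 11; Player B gets 14, best alternative 11. No profitable deviation — NE.
(Top, R): Player A can switch to Middle (7 → 13). Not NE.
(Middle, L): Player B can switch to M (1 → 9). Not NE.
(Middle, M): Player A can switch to Top (4 → 12). Not NE.
(Middle, R): Player A gets 13, best alternative 7; Player B gets 19, best alternative 9. No profitable deviation — NE.
(Bottom, L): Player A can switch to Middle (14 → 19). Not NE.
(Bottom, M): Player A can switch to Top (11 → 12). Not NE.
(The remaining 1 profile has a profitable deviation by the same check.)

(Top, M), (Middle, R)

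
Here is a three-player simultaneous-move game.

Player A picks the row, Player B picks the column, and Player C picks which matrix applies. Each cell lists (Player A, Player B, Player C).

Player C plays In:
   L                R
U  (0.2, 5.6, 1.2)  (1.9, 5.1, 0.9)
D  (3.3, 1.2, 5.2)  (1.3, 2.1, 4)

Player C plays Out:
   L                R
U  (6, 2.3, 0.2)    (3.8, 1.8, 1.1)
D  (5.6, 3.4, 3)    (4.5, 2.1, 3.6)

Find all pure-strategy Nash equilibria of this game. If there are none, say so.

No pure-strategy Nash equilibrium.

Mark each player's best response to every combination of opponents' strategies; a profile where every player is best-responding is a pure Nash equilibrium.
Player A against (L, In): payoffs 0.2, 3.3 → best response D.
Player A against (L, Out): payoffs 6, 5.6 → best response U.
Player A against (R, In): payoffs 1.9, 1.3 → best response U.
Player A against (R, Out): payoffs 3.8, 4.5 → best response D.
Player B against (U, In): payoffs 5.6, 5.1 → best response L.
Player B against (U, Out): payoffs 2.3, 1.8 → best response L.
Player B against (D, In): payoffs 1.2, 2.1 → best response R.
Player B against (D, Out): payoffs 3.4, 2.1 → best response L.
Player C against (U, L): payoffs 1.2, 0.2 → best response In.
Player C against (U, R): payoffs 0.9, 1.1 → best response Out.
Player C against (D, L): payoffs 5.2, 3 → best response In.
Player C against (D, R): payoffs 4, 3.6 → best response In.
No profile is a mutual best response for all players.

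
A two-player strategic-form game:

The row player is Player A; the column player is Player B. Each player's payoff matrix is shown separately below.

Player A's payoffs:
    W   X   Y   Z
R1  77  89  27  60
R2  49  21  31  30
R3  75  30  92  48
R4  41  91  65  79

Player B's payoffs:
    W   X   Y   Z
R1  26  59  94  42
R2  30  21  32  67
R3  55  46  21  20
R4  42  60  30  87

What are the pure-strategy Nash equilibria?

The unique pure-strategy Nash equilibrium is (R4, Z).

Player A against W: payoffs 77, 49, 75, 41 → best response R1.
Player A against X: payoffs 89, 21, 30, 91 → best response R4.
Player A against Y: payoffs 27, 31, 92, 65 → best response R3.
Player A against Z: payoffs 60, 30, 48, 79 → best response R4.
Player B against R1: payoffs 26, 59, 94, 42 → best response Y.
Player B against R2: payoffs 30, 21, 32, 67 → best response Z.
Player B against R3: payoffs 55, 46, 21, 20 → best response W.
Player B against R4: payoffs 42, 60, 30, 87 → best response Z.
Mutual best responses: (R4, Z).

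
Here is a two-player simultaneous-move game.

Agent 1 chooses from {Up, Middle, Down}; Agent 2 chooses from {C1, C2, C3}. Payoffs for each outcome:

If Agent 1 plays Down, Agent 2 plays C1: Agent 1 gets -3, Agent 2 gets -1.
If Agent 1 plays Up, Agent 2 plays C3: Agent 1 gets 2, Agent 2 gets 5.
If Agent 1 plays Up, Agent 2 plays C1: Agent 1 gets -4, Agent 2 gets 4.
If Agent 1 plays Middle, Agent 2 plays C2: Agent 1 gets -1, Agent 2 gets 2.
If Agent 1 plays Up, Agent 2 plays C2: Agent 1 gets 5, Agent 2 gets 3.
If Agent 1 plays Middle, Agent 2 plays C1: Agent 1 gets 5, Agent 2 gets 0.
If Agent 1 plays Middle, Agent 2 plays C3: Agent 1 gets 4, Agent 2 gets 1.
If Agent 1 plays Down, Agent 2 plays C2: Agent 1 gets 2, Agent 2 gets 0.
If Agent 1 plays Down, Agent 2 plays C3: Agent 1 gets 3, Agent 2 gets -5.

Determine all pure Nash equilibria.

Agent 1 against C1: payoffs -4, 5, -3 → best response Middle.
Agent 1 against C2: payoffs 5, -1, 2 → best response Up.
Agent 1 against C3: payoffs 2, 4, 3 → best response Middle.
Agent 2 against Up: payoffs 4, 3, 5 → best response C3.
Agent 2 against Middle: payoffs 0, 2, 1 → best response C2.
Agent 2 against Down: payoffs -1, 0, -5 → best response C2.
No profile is a mutual best response for all players.

none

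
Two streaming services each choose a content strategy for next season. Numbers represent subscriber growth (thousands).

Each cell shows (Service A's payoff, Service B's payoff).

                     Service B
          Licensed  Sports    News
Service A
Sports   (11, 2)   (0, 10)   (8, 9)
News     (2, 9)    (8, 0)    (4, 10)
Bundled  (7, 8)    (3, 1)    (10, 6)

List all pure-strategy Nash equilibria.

There is no pure-strategy Nash equilibrium.

For each strategy profile, look for a profitable unilateral deviation.
(Sports, Licensed): Service B can switch to Sports (2 → 10). Not NE.
(Sports, Sports): Service A can switch to News (0 → 8). Not NE.
(Sports, News): Service A can switch to Bundled (8 → 10). Not NE.
(News, Licensed): Service A can switch to Sports (2 → 11). Not NE.
(News, Sports): Service B can switch to Licensed (0 → 9). Not NE.
(News, News): Service A can switch to Sports (4 → 8). Not NE.
(Bundled, Licensed): Service A can switch to Sports (7 → 11). Not NE.
(Bundled, Sports): Service A can switch to News (3 → 8). Not NE.
(The remaining 1 profile has a profitable deviation by the same check.)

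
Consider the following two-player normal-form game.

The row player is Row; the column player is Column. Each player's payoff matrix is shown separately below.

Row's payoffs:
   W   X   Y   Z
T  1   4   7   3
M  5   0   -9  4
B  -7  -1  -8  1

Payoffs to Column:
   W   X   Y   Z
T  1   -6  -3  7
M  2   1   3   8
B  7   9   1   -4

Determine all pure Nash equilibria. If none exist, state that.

Pure NE: (M, Z)

Row against W: payoffs 1, 5, -7 → best response M.
Row against X: payoffs 4, 0, -1 → best response T.
Row against Y: payoffs 7, -9, -8 → best response T.
Row against Z: payoffs 3, 4, 1 → best response M.
Column against T: payoffs 1, -6, -3, 7 → best response Z.
Column against M: payoffs 2, 1, 3, 8 → best response Z.
Column against B: payoffs 7, 9, 1, -4 → best response X.
Mutual best responses: (M, Z).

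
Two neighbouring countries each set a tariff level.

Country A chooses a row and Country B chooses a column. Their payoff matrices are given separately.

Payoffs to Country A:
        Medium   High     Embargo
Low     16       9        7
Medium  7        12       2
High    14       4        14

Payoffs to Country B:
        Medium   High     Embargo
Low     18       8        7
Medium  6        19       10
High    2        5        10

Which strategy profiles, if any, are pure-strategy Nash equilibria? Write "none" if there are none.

Pure-strategy Nash equilibria: (Low, Medium), (Medium, High), (High, Embargo)

For each player, find the best response to each opponent profile; mutual best responses are the pure NE.
Country A against Medium: payoffs 16, 7, 14 → best response Low.
Country A against High: payoffs 9, 12, 4 → best response Medium.
Country A against Embargo: payoffs 7, 2, 14 → best response High.
Country B against Low: payoffs 18, 8, 7 → best response Medium.
Country B against Medium: payoffs 6, 19, 10 → best response High.
Country B against High: payoffs 2, 5, 10 → best response Embargo.
Mutual best responses: (Low, Medium); (Medium, High); (High, Embargo).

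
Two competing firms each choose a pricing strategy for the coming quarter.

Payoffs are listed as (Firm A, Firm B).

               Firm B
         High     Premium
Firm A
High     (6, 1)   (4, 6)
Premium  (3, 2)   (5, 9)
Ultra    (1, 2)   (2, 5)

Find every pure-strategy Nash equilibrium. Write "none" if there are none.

Firm A against High: payoffs 6, 3, 1 → best response High.
Firm A against Premium: payoffs 4, 5, 2 → best response Premium.
Firm B against High: payoffs 1, 6 → best response Premium.
Firm B against Premium: payoffs 2, 9 → best response Premium.
Firm B against Ultra: payoffs 2, 5 → best response Premium.
Mutual best responses: (Premium, Premium).

(Premium, Premium)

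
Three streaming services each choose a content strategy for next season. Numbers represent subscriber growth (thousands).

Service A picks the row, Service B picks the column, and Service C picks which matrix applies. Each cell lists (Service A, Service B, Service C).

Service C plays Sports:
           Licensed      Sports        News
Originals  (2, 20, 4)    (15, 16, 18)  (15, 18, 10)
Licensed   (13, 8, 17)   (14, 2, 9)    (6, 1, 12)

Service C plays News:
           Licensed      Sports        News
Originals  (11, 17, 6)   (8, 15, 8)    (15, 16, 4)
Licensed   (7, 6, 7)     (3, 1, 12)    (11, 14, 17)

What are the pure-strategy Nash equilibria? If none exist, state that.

Service A against (Licensed, Sports): payoffs 2, 13 → best response Licensed.
Service A against (Licensed, News): payoffs 11, 7 → best response Originals.
Service A against (Sports, Sports): payoffs 15, 14 → best response Originals.
Service A against (Sports, News): payoffs 8, 3 → best response Originals.
Service A against (News, Sports): payoffs 15, 6 → best response Originals.
Service A against (News, News): payoffs 15, 11 → best response Originals.
Service B against (Originals, Sports): payoffs 20, 16, 18 → best response Licensed.
Service B against (Originals, News): payoffs 17, 15, 16 → best response Licensed.
Service B against (Licensed, Sports): payoffs 8, 2, 1 → best response Licensed.
Service B against (Licensed, News): payoffs 6, 1, 14 → best response News.
Service C against (Originals, Licensed): payoffs 4, 6 → best response News.
Service C against (Originals, Sports): payoffs 18, 8 → best response Sports.
Service C against (Originals, News): payoffs 10, 4 → best response Sports.
Service C against (Licensed, Licensed): payoffs 17, 7 → best response Sports.
Service C against (Licensed, Sports): payoffs 9, 12 → best response News.
Service C against (Licensed, News): payoffs 12, 17 → best response News.
Mutual best responses: (Originals, Licensed, News); (Licensed, Licensed, Sports).

Pure-strategy Nash equilibria: (Originals, Licensed, News) and (Licensed, Licensed, Sports)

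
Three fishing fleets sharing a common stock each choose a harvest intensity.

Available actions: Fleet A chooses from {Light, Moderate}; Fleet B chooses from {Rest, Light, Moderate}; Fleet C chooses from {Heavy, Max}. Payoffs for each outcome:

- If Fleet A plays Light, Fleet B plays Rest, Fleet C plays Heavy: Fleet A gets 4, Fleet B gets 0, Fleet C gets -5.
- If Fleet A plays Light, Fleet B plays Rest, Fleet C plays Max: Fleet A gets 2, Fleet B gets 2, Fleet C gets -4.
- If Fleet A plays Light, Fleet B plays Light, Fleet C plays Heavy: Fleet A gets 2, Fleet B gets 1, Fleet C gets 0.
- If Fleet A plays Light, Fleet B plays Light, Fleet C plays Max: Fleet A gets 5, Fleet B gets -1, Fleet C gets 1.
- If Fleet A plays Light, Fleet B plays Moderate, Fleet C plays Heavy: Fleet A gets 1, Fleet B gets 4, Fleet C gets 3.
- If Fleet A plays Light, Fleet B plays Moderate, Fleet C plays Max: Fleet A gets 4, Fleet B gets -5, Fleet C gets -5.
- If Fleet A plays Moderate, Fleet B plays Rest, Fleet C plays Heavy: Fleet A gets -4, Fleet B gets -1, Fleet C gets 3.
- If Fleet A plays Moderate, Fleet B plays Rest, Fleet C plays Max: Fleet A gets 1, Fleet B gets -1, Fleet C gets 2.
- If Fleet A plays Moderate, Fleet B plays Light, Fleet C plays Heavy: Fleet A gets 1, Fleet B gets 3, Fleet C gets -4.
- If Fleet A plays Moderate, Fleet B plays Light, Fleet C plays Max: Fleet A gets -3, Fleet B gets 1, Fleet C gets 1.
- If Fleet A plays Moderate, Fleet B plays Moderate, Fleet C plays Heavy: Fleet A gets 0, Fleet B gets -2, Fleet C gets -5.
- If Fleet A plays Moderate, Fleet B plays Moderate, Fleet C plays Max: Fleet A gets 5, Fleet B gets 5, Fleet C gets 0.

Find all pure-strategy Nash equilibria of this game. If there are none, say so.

(Light, Rest, Heavy): Fleet B can switch to Light (0 → 1). Not NE.
(Light, Rest, Max): Fleet A gets 2, best alternative 1; Fleet B gets 2, best alternative -1; Fleet C gets -4, best alternative -5. No profitable deviation — NE.
(Light, Light, Heavy): Fleet B can switch to Moderate (1 → 4). Not NE.
(Light, Light, Max): Fleet B can switch to Rest (-1 → 2). Not NE.
(Light, Moderate, Heavy): Fleet A gets 1, best alternative 0; Fleet B gets 4, best alternative 1; Fleet C gets 3, best alternative -5. No profitable deviation — NE.
(Light, Moderate, Max): Fleet A can switch to Moderate (4 → 5). Not NE.
(Moderate, Rest, Heavy): Fleet A can switch to Light (-4 → 4). Not NE.
(Moderate, Rest, Max): Fleet A can switch to Light (1 → 2). Not NE.
(Moderate, Light, Heavy): Fleet A can switch to Light (1 → 2). Not NE.
(Moderate, Light, Max): Fleet A can switch to Light (-3 → 5). Not NE.
(Moderate, Moderate, Heavy): Fleet A can switch to Light (0 → 1). Not NE.
(Moderate, Moderate, Max): Fleet A gets 5, best alternative 4; Fleet B gets 5, best alternative 1; Fleet C gets 0, best alternative -5. No profitable deviation — NE.

The pure Nash equilibria are (Light, Rest, Max), (Light, Moderate, Heavy), (Moderate, Moderate, Max).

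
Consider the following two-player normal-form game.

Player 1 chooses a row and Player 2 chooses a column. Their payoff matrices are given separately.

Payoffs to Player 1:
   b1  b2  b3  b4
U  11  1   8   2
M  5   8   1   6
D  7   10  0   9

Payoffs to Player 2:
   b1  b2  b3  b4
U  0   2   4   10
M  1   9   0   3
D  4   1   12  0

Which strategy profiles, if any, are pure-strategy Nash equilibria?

(U, b1): Player 2 can switch to b2 (0 → 2). Not NE.
(U, b2): Player 1 can switch to M (1 → 8). Not NE.
(U, b3): Player 2 can switch to b4 (4 → 10). Not NE.
(U, b4): Player 1 can switch to M (2 → 6). Not NE.
(M, b1): Player 1 can switch to U (5 → 11). Not NE.
(M, b2): Player 1 can switch to D (8 → 10). Not NE.
(The remaining 6 profiles each have a profitable deviation by the same check.)

There is no pure-strategy Nash equilibrium.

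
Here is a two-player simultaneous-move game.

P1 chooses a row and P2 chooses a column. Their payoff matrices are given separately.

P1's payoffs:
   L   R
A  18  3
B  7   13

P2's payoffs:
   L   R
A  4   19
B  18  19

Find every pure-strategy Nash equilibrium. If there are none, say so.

P1 against L: payoffs 18, 7 → best response A.
P1 against R: payoffs 3, 13 → best response B.
P2 against A: payoffs 4, 19 → best response R.
P2 against B: payoffs 18, 19 → best response R.
Mutual best responses: (B, R).

(B, R)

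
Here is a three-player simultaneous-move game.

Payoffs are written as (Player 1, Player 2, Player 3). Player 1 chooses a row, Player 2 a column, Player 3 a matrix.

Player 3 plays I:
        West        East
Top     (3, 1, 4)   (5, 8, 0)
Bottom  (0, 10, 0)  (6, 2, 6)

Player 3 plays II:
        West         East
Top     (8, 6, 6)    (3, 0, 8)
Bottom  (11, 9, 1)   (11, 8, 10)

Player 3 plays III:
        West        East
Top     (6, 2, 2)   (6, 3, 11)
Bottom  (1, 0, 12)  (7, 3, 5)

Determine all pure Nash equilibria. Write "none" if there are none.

This game has no pure Nash equilibrium.

Player 1 against (West, I): payoffs 3, 0 → best response Top.
Player 1 against (West, II): payoffs 8, 11 → best response Bottom.
Player 1 against (West, III): payoffs 6, 1 → best response Top.
Player 1 against (East, I): payoffs 5, 6 → best response Bottom.
Player 1 against (East, II): payoffs 3, 11 → best response Bottom.
Player 1 against (East, III): payoffs 6, 7 → best response Bottom.
Player 2 against (Top, I): payoffs 1, 8 → best response East.
Player 2 against (Top, II): payoffs 6, 0 → best response West.
Player 2 against (Top, III): payoffs 2, 3 → best response East.
Player 2 against (Bottom, I): payoffs 10, 2 → best response West.
Player 2 against (Bottom, II): payoffs 9, 8 → best response West.
Player 2 against (Bottom, III): payoffs 0, 3 → best response East.
Player 3 against (Top, West): payoffs 4, 6, 2 → best response II.
Player 3 against (Top, East): payoffs 0, 8, 11 → best response III.
Player 3 against (Bottom, West): payoffs 0, 1, 12 → best response III.
Player 3 against (Bottom, East): payoffs 6, 10, 5 → best response II.
No profile is a mutual best response for all players.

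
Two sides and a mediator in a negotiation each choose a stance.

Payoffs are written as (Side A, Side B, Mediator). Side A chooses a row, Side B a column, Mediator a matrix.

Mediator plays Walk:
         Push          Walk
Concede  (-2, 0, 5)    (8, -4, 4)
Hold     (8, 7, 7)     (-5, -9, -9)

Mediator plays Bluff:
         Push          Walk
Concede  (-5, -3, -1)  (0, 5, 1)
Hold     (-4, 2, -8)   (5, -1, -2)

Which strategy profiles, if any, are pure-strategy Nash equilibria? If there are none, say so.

Mark each player's best response to every combination of opponents' strategies; a profile where every player is best-responding is a pure Nash equilibrium.
Side A against (Push, Walk): payoffs -2, 8 → best response Hold.
Side A against (Push, Bluff): payoffs -5, -4 → best response Hold.
Side A against (Walk, Walk): payoffs 8, -5 → best response Concede.
Side A against (Walk, Bluff): payoffs 0, 5 → best response Hold.
Side B against (Concede, Walk): payoffs 0, -4 → best response Push.
Side B against (Concede, Bluff): payoffs -3, 5 → best response Walk.
Side B against (Hold, Walk): payoffs 7, -9 → best response Push.
Side B against (Hold, Bluff): payoffs 2, -1 → best response Push.
Mediator against (Concede, Push): payoffs 5, -1 → best response Walk.
Mediator against (Concede, Walk): payoffs 4, 1 → best response Walk.
Mediator against (Hold, Push): payoffs 7, -8 → best response Walk.
Mediator against (Hold, Walk): payoffs -9, -2 → best response Bluff.
Mutual best responses: (Hold, Push, Walk).

(Hold, Push, Walk)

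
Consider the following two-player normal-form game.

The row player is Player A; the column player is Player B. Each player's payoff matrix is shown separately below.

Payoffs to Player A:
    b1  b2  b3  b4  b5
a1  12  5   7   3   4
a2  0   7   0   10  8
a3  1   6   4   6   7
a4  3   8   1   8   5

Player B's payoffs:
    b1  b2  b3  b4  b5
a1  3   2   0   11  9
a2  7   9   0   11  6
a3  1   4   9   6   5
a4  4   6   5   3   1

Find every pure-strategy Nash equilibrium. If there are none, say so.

Player A against b1: payoffs 12, 0, 1, 3 → best response a1.
Player A against b2: payoffs 5, 7, 6, 8 → best response a4.
Player A against b3: payoffs 7, 0, 4, 1 → best response a1.
Player A against b4: payoffs 3, 10, 6, 8 → best response a2.
Player A against b5: payoffs 4, 8, 7, 5 → best response a2.
Player B against a1: payoffs 3, 2, 0, 11, 9 → best response b4.
Player B against a2: payoffs 7, 9, 0, 11, 6 → best response b4.
Player B against a3: payoffs 1, 4, 9, 6, 5 → best response b3.
Player B against a4: payoffs 4, 6, 5, 3, 1 → best response b2.
Mutual best responses: (a2, b4); (a4, b2).

The pure Nash equilibria are (a2, b4) and (a4, b2).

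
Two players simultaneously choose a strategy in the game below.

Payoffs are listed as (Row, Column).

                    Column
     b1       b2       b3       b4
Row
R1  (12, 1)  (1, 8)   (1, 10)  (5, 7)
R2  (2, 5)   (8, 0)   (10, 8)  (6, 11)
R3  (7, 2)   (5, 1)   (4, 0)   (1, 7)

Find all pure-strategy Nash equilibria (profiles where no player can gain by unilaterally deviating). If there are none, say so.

Pure NE: (R2, b4)

Row against b1: payoffs 12, 2, 7 → best response R1.
Row against b2: payoffs 1, 8, 5 → best response R2.
Row against b3: payoffs 1, 10, 4 → best response R2.
Row against b4: payoffs 5, 6, 1 → best response R2.
Column against R1: payoffs 1, 8, 10, 7 → best response b3.
Column against R2: payoffs 5, 0, 8, 11 → best response b4.
Column against R3: payoffs 2, 1, 0, 7 → best response b4.
Mutual best responses: (R2, b4).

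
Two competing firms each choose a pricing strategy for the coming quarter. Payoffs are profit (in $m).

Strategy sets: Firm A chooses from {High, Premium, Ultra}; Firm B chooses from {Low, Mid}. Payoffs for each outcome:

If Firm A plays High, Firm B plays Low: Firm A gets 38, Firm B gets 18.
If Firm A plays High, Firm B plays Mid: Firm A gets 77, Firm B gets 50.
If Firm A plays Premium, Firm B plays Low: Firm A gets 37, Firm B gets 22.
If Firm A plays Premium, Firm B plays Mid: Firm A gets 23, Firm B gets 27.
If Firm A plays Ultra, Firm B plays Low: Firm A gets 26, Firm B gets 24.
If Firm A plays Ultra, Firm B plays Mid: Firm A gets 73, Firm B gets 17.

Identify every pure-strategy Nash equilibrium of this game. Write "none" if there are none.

(High, Mid)

Mark each player's best response to every combination of opponents' strategies; a profile where every player is best-responding is a pure Nash equilibrium.
Firm A against Low: payoffs 38, 37, 26 → best response High.
Firm A against Mid: payoffs 77, 23, 73 → best response High.
Firm B against High: payoffs 18, 50 → best response Mid.
Firm B against Premium: payoffs 22, 27 → best response Mid.
Firm B against Ultra: payoffs 24, 17 → best response Low.
Mutual best responses: (High, Mid).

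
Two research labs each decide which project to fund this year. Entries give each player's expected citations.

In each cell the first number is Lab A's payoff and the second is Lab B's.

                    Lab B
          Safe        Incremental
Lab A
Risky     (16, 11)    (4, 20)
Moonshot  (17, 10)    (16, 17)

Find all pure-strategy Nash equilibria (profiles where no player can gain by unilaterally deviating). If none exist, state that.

(Risky, Safe): Lab A can switch to Moonshot (16 → 17). Not NE.
(Risky, Incremental): Lab A can switch to Moonshot (4 → 16). Not NE.
(Moonshot, Safe): Lab B can switch to Incremental (10 → 17). Not NE.
(Moonshot, Incremental): Lab A gets 16, best alternative 4; Lab B gets 17, best alternative 10. No profitable deviation — NE.

Pure NE: (Moonshot, Incremental)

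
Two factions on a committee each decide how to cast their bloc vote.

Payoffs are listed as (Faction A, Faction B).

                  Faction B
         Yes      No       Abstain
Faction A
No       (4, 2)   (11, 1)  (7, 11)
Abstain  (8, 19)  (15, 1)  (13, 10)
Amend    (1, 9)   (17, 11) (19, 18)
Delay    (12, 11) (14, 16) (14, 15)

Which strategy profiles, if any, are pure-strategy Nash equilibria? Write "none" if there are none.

(Amend, Abstain)

Faction A against Yes: payoffs 4, 8, 1, 12 → best response Delay.
Faction A against No: payoffs 11, 15, 17, 14 → best response Amend.
Faction A against Abstain: payoffs 7, 13, 19, 14 → best response Amend.
Faction B against No: payoffs 2, 1, 11 → best response Abstain.
Faction B against Abstain: payoffs 19, 1, 10 → best response Yes.
Faction B against Amend: payoffs 9, 11, 18 → best response Abstain.
Faction B against Delay: payoffs 11, 16, 15 → best response No.
Mutual best responses: (Amend, Abstain).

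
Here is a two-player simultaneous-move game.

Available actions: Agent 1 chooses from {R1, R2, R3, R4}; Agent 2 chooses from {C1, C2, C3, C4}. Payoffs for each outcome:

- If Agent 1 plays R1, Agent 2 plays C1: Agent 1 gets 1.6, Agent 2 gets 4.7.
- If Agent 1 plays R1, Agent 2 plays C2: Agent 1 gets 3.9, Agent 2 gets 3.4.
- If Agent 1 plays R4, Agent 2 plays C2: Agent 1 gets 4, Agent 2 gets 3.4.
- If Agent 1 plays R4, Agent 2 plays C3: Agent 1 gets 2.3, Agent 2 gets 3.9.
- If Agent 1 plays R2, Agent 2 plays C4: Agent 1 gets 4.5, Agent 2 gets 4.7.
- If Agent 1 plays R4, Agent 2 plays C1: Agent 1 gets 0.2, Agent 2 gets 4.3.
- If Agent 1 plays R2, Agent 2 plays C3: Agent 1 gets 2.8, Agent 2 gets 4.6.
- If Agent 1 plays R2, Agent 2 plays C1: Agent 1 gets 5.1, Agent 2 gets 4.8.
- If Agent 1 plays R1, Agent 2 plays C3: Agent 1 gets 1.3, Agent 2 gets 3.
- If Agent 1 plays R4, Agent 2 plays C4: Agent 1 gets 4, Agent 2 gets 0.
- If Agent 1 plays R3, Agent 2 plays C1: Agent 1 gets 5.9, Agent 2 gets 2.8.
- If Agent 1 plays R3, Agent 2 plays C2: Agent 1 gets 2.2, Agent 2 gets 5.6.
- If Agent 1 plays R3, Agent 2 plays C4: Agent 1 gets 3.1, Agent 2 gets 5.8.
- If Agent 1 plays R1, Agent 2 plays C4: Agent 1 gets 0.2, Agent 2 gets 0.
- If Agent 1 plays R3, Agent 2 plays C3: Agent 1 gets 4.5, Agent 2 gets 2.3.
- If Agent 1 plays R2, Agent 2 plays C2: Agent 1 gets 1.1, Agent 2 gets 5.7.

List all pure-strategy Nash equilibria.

For each player, find the best response to each opponent profile; mutual best responses are the pure NE.
Agent 1 against C1: payoffs 1.6, 5.1, 5.9, 0.2 → best response R3.
Agent 1 against C2: payoffs 3.9, 1.1, 2.2, 4 → best response R4.
Agent 1 against C3: payoffs 1.3, 2.8, 4.5, 2.3 → best response R3.
Agent 1 against C4: payoffs 0.2, 4.5, 3.1, 4 → best response R2.
Agent 2 against R1: payoffs 4.7, 3.4, 3, 0 → best response C1.
Agent 2 against R2: payoffs 4.8, 5.7, 4.6, 4.7 → best response C2.
Agent 2 against R3: payoffs 2.8, 5.6, 2.3, 5.8 → best response C4.
Agent 2 against R4: payoffs 4.3, 3.4, 3.9, 0 → best response C1.
No profile is a mutual best response for all players.

No pure-strategy Nash equilibrium.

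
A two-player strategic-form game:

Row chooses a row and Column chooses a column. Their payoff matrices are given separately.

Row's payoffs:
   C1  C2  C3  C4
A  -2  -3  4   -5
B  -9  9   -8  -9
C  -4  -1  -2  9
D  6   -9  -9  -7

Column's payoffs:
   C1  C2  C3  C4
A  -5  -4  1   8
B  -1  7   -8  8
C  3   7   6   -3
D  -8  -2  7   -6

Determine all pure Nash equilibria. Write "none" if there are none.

Row against C1: payoffs -2, -9, -4, 6 → best response D.
Row against C2: payoffs -3, 9, -1, -9 → best response B.
Row against C3: payoffs 4, -8, -2, -9 → best response A.
Row against C4: payoffs -5, -9, 9, -7 → best response C.
Column against A: payoffs -5, -4, 1, 8 → best response C4.
Column against B: payoffs -1, 7, -8, 8 → best response C4.
Column against C: payoffs 3, 7, 6, -3 → best response C2.
Column against D: payoffs -8, -2, 7, -6 → best response C3.
No profile is a mutual best response for all players.

This game has no pure Nash equilibrium.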